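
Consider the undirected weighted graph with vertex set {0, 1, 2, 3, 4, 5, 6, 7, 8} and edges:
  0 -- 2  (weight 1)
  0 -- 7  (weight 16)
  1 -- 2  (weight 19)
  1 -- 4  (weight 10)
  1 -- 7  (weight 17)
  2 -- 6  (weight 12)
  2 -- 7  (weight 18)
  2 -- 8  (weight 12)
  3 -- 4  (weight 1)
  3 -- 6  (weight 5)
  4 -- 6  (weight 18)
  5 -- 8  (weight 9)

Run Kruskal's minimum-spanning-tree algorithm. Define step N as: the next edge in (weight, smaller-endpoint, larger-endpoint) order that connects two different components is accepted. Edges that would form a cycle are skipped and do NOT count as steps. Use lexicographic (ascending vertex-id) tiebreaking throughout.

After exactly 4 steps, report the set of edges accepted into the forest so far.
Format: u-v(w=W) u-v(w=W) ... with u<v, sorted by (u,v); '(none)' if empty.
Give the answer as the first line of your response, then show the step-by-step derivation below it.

0-2(w=1) 3-4(w=1) 3-6(w=5) 5-8(w=9)

step 1: add edge 0-2 (w=1); MST = {0-2(w=1)}
step 2: add edge 3-4 (w=1); MST = {0-2(w=1) 3-4(w=1)}
step 3: add edge 3-6 (w=5); MST = {0-2(w=1) 3-4(w=1) 3-6(w=5)}
step 4: add edge 5-8 (w=9); MST = {0-2(w=1) 3-4(w=1) 3-6(w=5) 5-8(w=9)}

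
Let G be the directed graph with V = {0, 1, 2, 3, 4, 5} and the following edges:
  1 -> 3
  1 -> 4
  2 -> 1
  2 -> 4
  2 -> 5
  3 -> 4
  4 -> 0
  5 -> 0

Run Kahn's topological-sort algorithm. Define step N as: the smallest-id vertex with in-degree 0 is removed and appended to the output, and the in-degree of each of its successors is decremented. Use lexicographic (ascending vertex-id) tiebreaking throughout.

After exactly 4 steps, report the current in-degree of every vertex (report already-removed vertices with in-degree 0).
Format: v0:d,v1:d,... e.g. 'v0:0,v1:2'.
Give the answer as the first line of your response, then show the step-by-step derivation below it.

v0:1,v1:0,v2:0,v3:0,v4:0,v5:0

step 1: output 2; order=[2]; indeg=(2,0,0,1,2,0)
step 2: output 1; order=[2,1]; indeg=(2,0,0,0,1,0)
step 3: output 3; order=[2,1,3]; indeg=(2,0,0,0,0,0)
step 4: output 4; order=[2,1,3,4]; indeg=(1,0,0,0,0,0)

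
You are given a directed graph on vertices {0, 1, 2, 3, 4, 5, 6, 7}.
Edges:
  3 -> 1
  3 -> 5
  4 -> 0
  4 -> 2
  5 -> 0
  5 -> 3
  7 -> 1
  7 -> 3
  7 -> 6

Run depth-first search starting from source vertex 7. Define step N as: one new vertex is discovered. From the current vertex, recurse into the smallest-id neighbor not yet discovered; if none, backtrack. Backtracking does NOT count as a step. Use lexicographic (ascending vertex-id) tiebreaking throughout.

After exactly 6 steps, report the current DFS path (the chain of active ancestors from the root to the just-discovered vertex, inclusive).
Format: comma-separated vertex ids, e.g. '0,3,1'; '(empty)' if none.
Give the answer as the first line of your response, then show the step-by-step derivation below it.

7,6

step 1: discover 7; path=7; order=7
step 2: discover 1; path=7>1; order=7,1
step 3: discover 3; path=7>3; order=7,1,3
step 4: discover 5; path=7>3>5; order=7,1,3,5
step 5: discover 0; path=7>3>5>0; order=7,1,3,5,0
step 6: discover 6; path=7>6; order=7,1,3,5,0,6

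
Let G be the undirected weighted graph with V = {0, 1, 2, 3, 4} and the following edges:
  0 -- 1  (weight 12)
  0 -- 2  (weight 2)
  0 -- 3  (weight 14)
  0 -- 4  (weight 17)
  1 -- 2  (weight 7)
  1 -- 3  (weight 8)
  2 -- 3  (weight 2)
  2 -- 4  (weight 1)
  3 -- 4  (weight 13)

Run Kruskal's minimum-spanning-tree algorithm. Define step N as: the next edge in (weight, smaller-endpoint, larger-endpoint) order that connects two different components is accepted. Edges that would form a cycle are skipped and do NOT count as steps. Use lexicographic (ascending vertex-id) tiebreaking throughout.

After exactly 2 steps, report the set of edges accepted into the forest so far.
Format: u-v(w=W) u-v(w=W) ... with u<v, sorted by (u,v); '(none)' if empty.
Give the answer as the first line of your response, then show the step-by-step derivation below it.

0-2(w=2) 2-4(w=1)

step 1: add edge 2-4 (w=1); MST = {2-4(w=1)}
step 2: add edge 0-2 (w=2); MST = {0-2(w=2) 2-4(w=1)}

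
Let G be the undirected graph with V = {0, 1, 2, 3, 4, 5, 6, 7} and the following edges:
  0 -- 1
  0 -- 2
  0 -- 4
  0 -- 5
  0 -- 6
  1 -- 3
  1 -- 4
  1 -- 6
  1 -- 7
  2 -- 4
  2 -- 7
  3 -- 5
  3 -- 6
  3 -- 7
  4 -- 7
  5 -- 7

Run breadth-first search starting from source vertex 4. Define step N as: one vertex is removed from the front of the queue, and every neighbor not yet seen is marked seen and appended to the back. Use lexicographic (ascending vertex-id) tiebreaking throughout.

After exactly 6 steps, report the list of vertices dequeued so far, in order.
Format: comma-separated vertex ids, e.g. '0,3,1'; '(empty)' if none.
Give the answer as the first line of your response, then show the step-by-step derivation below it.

4,0,1,2,7,5

step 1: dequeue 4; queue=[0,1,2,7]; order=4
step 2: dequeue 0; queue=[1,2,7,5,6]; order=4,0
step 3: dequeue 1; queue=[2,7,5,6,3]; order=4,0,1
step 4: dequeue 2; queue=[7,5,6,3]; order=4,0,1,2
step 5: dequeue 7; queue=[5,6,3]; order=4,0,1,2,7
step 6: dequeue 5; queue=[6,3]; order=4,0,1,2,7,5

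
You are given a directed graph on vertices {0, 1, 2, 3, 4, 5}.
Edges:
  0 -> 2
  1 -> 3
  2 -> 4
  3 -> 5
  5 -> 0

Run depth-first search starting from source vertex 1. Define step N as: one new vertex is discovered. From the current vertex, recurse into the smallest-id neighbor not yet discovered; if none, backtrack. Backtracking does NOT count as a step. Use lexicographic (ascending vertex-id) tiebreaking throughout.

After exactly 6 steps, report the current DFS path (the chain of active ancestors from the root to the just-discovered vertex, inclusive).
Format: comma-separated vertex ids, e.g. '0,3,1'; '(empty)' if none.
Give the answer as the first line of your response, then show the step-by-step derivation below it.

1,3,5,0,2,4

step 1: discover 1; path=1; order=1
step 2: discover 3; path=1>3; order=1,3
step 3: discover 5; path=1>3>5; order=1,3,5
step 4: discover 0; path=1>3>5>0; order=1,3,5,0
step 5: discover 2; path=1>3>5>0>2; order=1,3,5,0,2
step 6: discover 4; path=1>3>5>0>2>4; order=1,3,5,0,2,4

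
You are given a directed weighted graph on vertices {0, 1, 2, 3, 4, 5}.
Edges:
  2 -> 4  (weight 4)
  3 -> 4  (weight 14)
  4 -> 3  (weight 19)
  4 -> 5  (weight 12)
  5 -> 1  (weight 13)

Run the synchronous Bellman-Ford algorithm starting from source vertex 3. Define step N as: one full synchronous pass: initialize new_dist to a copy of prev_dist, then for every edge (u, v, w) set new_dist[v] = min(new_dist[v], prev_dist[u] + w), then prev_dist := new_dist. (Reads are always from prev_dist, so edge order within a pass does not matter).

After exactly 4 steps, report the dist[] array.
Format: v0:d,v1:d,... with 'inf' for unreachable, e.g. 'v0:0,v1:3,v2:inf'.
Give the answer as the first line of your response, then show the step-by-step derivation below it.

v0:inf,v1:39,v2:inf,v3:0,v4:14,v5:26

step 1: dist = v0:inf,v1:inf,v2:inf,v3:0,v4:14,v5:inf
step 2: dist = v0:inf,v1:inf,v2:inf,v3:0,v4:14,v5:26
step 3: dist = v0:inf,v1:39,v2:inf,v3:0,v4:14,v5:26
step 4: dist = v0:inf,v1:39,v2:inf,v3:0,v4:14,v5:26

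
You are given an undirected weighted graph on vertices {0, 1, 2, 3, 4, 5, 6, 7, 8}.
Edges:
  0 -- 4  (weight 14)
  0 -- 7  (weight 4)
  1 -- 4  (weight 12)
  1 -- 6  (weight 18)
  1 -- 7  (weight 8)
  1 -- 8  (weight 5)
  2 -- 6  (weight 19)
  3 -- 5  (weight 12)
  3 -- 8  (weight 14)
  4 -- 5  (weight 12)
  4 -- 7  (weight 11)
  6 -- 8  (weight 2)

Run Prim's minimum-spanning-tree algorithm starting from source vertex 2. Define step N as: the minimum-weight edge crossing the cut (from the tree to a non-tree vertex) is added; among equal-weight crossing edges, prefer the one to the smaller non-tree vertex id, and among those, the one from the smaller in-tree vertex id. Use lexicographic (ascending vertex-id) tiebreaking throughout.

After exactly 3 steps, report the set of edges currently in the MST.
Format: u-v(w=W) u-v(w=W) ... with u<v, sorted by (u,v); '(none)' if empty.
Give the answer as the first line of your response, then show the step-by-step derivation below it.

1-8(w=5) 2-6(w=19) 6-8(w=2)

step 1: add edge 2-6 (w=19); MST = {2-6(w=19)}
step 2: add edge 6-8 (w=2); MST = {2-6(w=19) 6-8(w=2)}
step 3: add edge 1-8 (w=5); MST = {1-8(w=5) 2-6(w=19) 6-8(w=2)}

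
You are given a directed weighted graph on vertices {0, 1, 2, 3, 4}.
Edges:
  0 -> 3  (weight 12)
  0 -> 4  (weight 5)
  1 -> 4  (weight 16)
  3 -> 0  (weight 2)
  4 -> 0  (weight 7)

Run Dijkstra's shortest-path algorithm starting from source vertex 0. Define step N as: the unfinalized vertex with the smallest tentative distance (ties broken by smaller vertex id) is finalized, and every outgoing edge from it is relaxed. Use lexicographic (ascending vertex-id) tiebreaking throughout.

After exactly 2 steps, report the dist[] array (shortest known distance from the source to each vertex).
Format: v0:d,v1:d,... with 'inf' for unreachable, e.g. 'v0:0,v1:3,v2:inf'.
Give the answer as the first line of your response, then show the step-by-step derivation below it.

v0:0,v1:inf,v2:inf,v3:12,v4:5

step 1: dist = v0:0,v1:inf,v2:inf,v3:12,v4:5
step 2: dist = v0:0,v1:inf,v2:inf,v3:12,v4:5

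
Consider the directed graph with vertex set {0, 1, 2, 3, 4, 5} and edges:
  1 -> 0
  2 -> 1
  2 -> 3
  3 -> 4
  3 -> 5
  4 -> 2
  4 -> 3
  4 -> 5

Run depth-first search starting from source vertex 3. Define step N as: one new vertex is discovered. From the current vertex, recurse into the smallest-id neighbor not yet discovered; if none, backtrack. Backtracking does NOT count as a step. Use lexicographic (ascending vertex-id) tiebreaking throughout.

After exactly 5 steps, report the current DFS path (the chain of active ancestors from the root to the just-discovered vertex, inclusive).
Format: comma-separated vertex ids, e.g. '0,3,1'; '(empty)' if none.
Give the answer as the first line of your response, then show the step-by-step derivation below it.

3,4,2,1,0

step 1: discover 3; path=3; order=3
step 2: discover 4; path=3>4; order=3,4
step 3: discover 2; path=3>4>2; order=3,4,2
step 4: discover 1; path=3>4>2>1; order=3,4,2,1
step 5: discover 0; path=3>4>2>1>0; order=3,4,2,1,0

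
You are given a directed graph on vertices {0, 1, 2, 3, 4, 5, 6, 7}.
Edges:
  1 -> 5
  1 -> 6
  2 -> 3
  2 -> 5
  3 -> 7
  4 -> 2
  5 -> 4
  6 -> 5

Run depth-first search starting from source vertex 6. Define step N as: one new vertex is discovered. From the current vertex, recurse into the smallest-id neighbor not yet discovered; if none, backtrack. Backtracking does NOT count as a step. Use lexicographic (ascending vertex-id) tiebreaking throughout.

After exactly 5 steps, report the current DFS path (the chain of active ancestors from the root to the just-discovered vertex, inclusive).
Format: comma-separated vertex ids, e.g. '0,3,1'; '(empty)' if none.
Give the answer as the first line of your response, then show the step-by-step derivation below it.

6,5,4,2,3

step 1: discover 6; path=6; order=6
step 2: discover 5; path=6>5; order=6,5
step 3: discover 4; path=6>5>4; order=6,5,4
step 4: discover 2; path=6>5>4>2; order=6,5,4,2
step 5: discover 3; path=6>5>4>2>3; order=6,5,4,2,3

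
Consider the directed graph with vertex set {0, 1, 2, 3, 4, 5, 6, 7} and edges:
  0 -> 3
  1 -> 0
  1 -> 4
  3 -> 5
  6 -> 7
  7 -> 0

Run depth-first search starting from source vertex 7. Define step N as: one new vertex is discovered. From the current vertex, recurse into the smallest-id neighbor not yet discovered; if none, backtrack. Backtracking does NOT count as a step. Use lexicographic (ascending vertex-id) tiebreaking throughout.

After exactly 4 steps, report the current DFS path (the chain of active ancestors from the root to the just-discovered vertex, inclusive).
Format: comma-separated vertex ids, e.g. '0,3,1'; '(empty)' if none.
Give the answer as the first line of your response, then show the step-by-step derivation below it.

7,0,3,5

step 1: discover 7; path=7; order=7
step 2: discover 0; path=7>0; order=7,0
step 3: discover 3; path=7>0>3; order=7,0,3
step 4: discover 5; path=7>0>3>5; order=7,0,3,5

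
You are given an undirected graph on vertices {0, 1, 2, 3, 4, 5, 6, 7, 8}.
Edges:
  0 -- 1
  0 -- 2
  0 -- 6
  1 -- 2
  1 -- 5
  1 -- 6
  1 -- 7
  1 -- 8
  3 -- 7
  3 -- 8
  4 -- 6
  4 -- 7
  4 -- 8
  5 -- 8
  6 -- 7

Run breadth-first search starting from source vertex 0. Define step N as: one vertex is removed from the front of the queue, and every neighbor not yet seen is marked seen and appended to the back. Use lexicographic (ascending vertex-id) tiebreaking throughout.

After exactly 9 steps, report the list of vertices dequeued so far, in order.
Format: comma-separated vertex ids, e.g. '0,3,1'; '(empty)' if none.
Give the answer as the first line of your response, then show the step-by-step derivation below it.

0,1,2,6,5,7,8,4,3

step 1: dequeue 0; queue=[1,2,6]; order=0
step 2: dequeue 1; queue=[2,6,5,7,8]; order=0,1
step 3: dequeue 2; queue=[6,5,7,8]; order=0,1,2
step 4: dequeue 6; queue=[5,7,8,4]; order=0,1,2,6
step 5: dequeue 5; queue=[7,8,4]; order=0,1,2,6,5
step 6: dequeue 7; queue=[8,4,3]; order=0,1,2,6,5,7
step 7: dequeue 8; queue=[4,3]; order=0,1,2,6,5,7,8
step 8: dequeue 4; queue=[3]; order=0,1,2,6,5,7,8,4
step 9: dequeue 3; queue=[(empty)]; order=0,1,2,6,5,7,8,4,3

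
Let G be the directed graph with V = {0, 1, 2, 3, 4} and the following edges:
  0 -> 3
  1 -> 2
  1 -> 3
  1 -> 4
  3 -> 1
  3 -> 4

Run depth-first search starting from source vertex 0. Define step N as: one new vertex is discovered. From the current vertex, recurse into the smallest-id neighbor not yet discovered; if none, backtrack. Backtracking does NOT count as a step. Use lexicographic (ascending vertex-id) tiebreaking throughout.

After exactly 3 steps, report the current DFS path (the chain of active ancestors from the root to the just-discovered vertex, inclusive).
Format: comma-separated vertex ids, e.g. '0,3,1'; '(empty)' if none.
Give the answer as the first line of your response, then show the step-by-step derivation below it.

0,3,1

step 1: discover 0; path=0; order=0
step 2: discover 3; path=0>3; order=0,3
step 3: discover 1; path=0>3>1; order=0,3,1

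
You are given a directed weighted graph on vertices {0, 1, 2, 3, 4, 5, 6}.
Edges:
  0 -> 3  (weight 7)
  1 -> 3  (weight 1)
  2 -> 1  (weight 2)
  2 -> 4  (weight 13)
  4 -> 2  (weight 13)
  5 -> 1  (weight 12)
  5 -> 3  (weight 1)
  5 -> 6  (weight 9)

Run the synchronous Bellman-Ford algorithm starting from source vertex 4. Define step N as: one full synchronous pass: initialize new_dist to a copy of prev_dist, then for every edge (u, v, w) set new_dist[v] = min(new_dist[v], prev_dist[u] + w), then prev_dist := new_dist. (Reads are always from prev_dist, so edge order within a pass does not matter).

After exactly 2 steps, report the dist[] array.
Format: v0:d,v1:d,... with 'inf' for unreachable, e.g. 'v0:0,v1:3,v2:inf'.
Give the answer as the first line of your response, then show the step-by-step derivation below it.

v0:inf,v1:15,v2:13,v3:inf,v4:0,v5:inf,v6:inf

step 1: dist = v0:inf,v1:inf,v2:13,v3:inf,v4:0,v5:inf,v6:inf
step 2: dist = v0:inf,v1:15,v2:13,v3:inf,v4:0,v5:inf,v6:inf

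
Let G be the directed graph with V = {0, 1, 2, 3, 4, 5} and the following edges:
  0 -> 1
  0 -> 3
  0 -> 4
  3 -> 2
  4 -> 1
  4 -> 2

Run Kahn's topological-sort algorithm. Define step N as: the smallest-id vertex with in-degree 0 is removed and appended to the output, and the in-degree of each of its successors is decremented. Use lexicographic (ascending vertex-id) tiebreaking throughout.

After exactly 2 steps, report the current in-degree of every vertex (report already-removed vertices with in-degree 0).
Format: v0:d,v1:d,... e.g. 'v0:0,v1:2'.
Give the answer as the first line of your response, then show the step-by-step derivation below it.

v0:0,v1:1,v2:1,v3:0,v4:0,v5:0

step 1: output 0; order=[0]; indeg=(0,1,2,0,0,0)
step 2: output 3; order=[0,3]; indeg=(0,1,1,0,0,0)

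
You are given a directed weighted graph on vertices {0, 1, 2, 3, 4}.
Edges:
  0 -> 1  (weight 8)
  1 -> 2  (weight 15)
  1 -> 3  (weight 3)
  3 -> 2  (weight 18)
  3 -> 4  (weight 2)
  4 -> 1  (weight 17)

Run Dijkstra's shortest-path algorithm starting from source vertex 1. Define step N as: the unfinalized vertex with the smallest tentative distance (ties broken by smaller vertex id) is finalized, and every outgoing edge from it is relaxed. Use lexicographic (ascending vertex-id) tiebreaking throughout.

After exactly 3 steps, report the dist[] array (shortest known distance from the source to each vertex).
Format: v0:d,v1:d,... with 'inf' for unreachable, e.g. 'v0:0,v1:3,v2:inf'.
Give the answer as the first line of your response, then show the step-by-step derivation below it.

v0:inf,v1:0,v2:15,v3:3,v4:5

step 1: dist = v0:inf,v1:0,v2:15,v3:3,v4:inf
step 2: dist = v0:inf,v1:0,v2:15,v3:3,v4:5
step 3: dist = v0:inf,v1:0,v2:15,v3:3,v4:5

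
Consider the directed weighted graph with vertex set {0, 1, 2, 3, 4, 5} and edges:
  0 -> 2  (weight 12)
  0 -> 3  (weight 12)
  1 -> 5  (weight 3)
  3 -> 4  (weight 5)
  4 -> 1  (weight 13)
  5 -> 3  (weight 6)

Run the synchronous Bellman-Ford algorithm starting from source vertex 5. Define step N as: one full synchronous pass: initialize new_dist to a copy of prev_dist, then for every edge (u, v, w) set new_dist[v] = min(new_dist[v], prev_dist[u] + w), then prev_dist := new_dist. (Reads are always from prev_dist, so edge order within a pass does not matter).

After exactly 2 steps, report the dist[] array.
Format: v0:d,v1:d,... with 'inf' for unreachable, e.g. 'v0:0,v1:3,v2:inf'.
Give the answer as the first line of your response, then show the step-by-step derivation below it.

v0:inf,v1:inf,v2:inf,v3:6,v4:11,v5:0

step 1: dist = v0:inf,v1:inf,v2:inf,v3:6,v4:inf,v5:0
step 2: dist = v0:inf,v1:inf,v2:inf,v3:6,v4:11,v5:0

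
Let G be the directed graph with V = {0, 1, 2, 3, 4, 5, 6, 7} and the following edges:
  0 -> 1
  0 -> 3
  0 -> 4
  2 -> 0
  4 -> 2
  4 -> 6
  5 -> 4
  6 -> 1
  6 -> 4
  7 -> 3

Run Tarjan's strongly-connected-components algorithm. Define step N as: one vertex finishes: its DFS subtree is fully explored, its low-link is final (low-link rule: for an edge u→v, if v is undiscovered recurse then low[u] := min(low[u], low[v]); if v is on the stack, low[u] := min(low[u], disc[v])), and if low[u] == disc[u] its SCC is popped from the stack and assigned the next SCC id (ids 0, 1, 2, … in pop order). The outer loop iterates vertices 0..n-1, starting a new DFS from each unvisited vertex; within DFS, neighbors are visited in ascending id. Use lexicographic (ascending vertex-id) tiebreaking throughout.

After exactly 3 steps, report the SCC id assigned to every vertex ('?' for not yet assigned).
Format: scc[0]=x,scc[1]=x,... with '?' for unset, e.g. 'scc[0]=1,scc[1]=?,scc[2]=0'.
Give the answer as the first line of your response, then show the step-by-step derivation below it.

scc[0]=?,scc[1]=0,scc[2]=?,scc[3]=1,scc[4]=?,scc[5]=?,scc[6]=?,scc[7]=?

step 1: low=(low[0]=0,low[1]=1,low[2]=?,low[3]=?,low[4]=?,low[5]=?,low[6]=?,low[7]=?); scc=(scc[0]=?,scc[1]=0,scc[2]=?,scc[3]=?,scc[4]=?,scc[5]=?,scc[6]=?,scc[7]=?)
step 2: low=(low[0]=0,low[1]=1,low[2]=?,low[3]=2,low[4]=?,low[5]=?,low[6]=?,low[7]=?); scc=(scc[0]=?,scc[1]=0,scc[2]=?,scc[3]=1,scc[4]=?,scc[5]=?,scc[6]=?,scc[7]=?)
step 3: low=(low[0]=0,low[1]=1,low[2]=0,low[3]=2,low[4]=3,low[5]=?,low[6]=?,low[7]=?); scc=(scc[0]=?,scc[1]=0,scc[2]=?,scc[3]=1,scc[4]=?,scc[5]=?,scc[6]=?,scc[7]=?)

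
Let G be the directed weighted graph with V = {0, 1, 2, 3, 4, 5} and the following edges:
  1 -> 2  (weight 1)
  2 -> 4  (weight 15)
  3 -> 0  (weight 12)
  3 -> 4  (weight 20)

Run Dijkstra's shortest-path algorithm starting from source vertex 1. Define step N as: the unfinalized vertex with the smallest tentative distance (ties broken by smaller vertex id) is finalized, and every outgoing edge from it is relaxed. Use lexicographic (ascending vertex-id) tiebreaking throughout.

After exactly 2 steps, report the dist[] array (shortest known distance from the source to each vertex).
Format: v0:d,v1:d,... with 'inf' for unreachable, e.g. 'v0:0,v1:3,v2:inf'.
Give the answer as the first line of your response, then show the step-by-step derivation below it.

v0:inf,v1:0,v2:1,v3:inf,v4:16,v5:inf

step 1: dist = v0:inf,v1:0,v2:1,v3:inf,v4:inf,v5:inf
step 2: dist = v0:inf,v1:0,v2:1,v3:inf,v4:16,v5:inf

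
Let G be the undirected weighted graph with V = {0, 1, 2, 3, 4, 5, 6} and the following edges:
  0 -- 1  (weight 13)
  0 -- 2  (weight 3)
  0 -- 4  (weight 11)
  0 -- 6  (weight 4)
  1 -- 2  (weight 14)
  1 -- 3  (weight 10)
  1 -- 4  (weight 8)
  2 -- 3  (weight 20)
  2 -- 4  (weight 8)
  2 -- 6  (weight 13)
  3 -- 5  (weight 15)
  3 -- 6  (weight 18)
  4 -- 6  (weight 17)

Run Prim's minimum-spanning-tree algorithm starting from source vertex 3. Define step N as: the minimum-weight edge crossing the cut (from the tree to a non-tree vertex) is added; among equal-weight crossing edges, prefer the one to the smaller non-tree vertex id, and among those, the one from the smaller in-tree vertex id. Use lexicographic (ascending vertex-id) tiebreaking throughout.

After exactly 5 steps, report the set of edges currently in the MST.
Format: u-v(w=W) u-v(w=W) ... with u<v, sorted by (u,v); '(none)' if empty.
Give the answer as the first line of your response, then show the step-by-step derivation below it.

0-2(w=3) 0-6(w=4) 1-3(w=10) 1-4(w=8) 2-4(w=8)

step 1: add edge 1-3 (w=10); MST = {1-3(w=10)}
step 2: add edge 1-4 (w=8); MST = {1-3(w=10) 1-4(w=8)}
step 3: add edge 2-4 (w=8); MST = {1-3(w=10) 1-4(w=8) 2-4(w=8)}
step 4: add edge 0-2 (w=3); MST = {0-2(w=3) 1-3(w=10) 1-4(w=8) 2-4(w=8)}
step 5: add edge 0-6 (w=4); MST = {0-2(w=3) 0-6(w=4) 1-3(w=10) 1-4(w=8) 2-4(w=8)}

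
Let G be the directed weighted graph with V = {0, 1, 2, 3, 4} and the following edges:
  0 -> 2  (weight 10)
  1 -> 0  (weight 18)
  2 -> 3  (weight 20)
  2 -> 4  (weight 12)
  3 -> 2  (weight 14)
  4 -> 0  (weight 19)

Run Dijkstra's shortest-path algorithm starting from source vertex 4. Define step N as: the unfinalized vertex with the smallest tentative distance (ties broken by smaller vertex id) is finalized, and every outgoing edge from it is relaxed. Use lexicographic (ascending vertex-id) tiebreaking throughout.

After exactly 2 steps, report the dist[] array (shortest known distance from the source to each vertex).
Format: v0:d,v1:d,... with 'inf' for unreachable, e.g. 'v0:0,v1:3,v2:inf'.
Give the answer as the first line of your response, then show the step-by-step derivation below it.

v0:19,v1:inf,v2:29,v3:inf,v4:0

step 1: dist = v0:19,v1:inf,v2:inf,v3:inf,v4:0
step 2: dist = v0:19,v1:inf,v2:29,v3:inf,v4:0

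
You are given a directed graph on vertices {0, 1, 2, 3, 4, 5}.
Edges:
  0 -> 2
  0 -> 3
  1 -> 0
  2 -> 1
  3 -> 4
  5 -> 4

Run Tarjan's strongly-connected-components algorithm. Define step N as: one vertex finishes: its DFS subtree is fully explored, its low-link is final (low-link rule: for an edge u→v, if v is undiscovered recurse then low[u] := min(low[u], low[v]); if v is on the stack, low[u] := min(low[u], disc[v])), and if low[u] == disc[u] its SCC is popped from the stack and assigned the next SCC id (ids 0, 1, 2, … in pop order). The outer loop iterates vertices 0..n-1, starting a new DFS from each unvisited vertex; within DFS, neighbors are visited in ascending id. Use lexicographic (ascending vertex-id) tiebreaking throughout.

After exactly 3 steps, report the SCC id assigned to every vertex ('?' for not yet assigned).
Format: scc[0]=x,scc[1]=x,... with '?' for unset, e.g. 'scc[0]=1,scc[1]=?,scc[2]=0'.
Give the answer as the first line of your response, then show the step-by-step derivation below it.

scc[0]=?,scc[1]=?,scc[2]=?,scc[3]=?,scc[4]=0,scc[5]=?

step 1: low=(low[0]=0,low[1]=0,low[2]=1,low[3]=?,low[4]=?,low[5]=?); scc=(scc[0]=?,scc[1]=?,scc[2]=?,scc[3]=?,scc[4]=?,scc[5]=?)
step 2: low=(low[0]=0,low[1]=0,low[2]=0,low[3]=?,low[4]=?,low[5]=?); scc=(scc[0]=?,scc[1]=?,scc[2]=?,scc[3]=?,scc[4]=?,scc[5]=?)
step 3: low=(low[0]=0,low[1]=0,low[2]=0,low[3]=3,low[4]=4,low[5]=?); scc=(scc[0]=?,scc[1]=?,scc[2]=?,scc[3]=?,scc[4]=0,scc[5]=?)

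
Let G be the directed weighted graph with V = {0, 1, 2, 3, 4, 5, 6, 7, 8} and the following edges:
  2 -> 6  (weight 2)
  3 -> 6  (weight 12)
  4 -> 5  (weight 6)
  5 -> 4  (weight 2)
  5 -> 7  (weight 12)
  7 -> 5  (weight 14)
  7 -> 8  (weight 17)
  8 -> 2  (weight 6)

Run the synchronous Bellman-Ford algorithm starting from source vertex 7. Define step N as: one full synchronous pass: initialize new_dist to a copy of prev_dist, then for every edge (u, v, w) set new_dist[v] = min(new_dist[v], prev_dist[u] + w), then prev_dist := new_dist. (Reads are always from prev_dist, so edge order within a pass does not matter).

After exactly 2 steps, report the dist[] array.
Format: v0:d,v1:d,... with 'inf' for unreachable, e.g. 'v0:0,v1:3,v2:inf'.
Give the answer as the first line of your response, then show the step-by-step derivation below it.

v0:inf,v1:inf,v2:23,v3:inf,v4:16,v5:14,v6:inf,v7:0,v8:17

step 1: dist = v0:inf,v1:inf,v2:inf,v3:inf,v4:inf,v5:14,v6:inf,v7:0,v8:17
step 2: dist = v0:inf,v1:inf,v2:23,v3:inf,v4:16,v5:14,v6:inf,v7:0,v8:17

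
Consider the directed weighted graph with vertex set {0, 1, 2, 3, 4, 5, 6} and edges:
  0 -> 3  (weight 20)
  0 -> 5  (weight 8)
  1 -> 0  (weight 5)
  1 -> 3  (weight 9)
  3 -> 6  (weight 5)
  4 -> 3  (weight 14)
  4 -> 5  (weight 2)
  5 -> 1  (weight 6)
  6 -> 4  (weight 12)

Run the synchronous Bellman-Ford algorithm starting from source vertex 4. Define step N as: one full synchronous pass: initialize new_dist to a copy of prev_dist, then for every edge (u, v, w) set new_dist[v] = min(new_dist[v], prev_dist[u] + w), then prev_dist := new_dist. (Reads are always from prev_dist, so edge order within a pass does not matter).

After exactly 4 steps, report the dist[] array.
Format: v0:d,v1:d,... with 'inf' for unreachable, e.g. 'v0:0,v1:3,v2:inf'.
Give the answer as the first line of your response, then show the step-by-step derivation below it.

v0:13,v1:8,v2:inf,v3:14,v4:0,v5:2,v6:19

step 1: dist = v0:inf,v1:inf,v2:inf,v3:14,v4:0,v5:2,v6:inf
step 2: dist = v0:inf,v1:8,v2:inf,v3:14,v4:0,v5:2,v6:19
step 3: dist = v0:13,v1:8,v2:inf,v3:14,v4:0,v5:2,v6:19
step 4: dist = v0:13,v1:8,v2:inf,v3:14,v4:0,v5:2,v6:19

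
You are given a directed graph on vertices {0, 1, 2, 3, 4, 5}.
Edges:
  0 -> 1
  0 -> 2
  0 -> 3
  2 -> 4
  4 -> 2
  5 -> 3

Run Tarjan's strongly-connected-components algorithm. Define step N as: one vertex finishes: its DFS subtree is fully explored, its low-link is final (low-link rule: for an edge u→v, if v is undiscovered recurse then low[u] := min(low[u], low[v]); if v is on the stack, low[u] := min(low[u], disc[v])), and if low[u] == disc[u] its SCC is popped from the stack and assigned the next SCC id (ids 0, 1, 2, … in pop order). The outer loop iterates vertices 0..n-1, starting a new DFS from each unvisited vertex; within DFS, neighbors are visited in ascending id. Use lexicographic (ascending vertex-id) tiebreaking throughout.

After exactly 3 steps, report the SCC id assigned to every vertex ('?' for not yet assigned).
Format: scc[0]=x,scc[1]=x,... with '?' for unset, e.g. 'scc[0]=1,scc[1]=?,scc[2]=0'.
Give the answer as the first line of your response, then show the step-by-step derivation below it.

scc[0]=?,scc[1]=0,scc[2]=1,scc[3]=?,scc[4]=1,scc[5]=?

step 1: low=(low[0]=0,low[1]=1,low[2]=?,low[3]=?,low[4]=?,low[5]=?); scc=(scc[0]=?,scc[1]=0,scc[2]=?,scc[3]=?,scc[4]=?,scc[5]=?)
step 2: low=(low[0]=0,low[1]=1,low[2]=2,low[3]=?,low[4]=2,low[5]=?); scc=(scc[0]=?,scc[1]=0,scc[2]=?,scc[3]=?,scc[4]=?,scc[5]=?)
step 3: low=(low[0]=0,low[1]=1,low[2]=2,low[3]=?,low[4]=2,low[5]=?); scc=(scc[0]=?,scc[1]=0,scc[2]=1,scc[3]=?,scc[4]=1,scc[5]=?)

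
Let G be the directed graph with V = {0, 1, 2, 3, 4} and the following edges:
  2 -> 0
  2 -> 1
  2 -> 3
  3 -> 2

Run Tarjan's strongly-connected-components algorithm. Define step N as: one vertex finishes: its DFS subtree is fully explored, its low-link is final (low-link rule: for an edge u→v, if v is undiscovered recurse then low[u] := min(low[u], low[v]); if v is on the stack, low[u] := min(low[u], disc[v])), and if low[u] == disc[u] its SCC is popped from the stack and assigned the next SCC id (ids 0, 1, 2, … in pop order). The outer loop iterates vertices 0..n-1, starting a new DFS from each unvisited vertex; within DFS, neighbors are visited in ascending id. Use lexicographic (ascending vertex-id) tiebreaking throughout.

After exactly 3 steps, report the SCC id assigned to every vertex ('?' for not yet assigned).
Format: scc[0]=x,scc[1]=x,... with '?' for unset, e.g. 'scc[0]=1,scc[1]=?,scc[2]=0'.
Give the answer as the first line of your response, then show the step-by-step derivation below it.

scc[0]=0,scc[1]=1,scc[2]=?,scc[3]=?,scc[4]=?

step 1: low=(low[0]=0,low[1]=?,low[2]=?,low[3]=?,low[4]=?); scc=(scc[0]=0,scc[1]=?,scc[2]=?,scc[3]=?,scc[4]=?)
step 2: low=(low[0]=0,low[1]=1,low[2]=?,low[3]=?,low[4]=?); scc=(scc[0]=0,scc[1]=1,scc[2]=?,scc[3]=?,scc[4]=?)
step 3: low=(low[0]=0,low[1]=1,low[2]=2,low[3]=2,low[4]=?); scc=(scc[0]=0,scc[1]=1,scc[2]=?,scc[3]=?,scc[4]=?)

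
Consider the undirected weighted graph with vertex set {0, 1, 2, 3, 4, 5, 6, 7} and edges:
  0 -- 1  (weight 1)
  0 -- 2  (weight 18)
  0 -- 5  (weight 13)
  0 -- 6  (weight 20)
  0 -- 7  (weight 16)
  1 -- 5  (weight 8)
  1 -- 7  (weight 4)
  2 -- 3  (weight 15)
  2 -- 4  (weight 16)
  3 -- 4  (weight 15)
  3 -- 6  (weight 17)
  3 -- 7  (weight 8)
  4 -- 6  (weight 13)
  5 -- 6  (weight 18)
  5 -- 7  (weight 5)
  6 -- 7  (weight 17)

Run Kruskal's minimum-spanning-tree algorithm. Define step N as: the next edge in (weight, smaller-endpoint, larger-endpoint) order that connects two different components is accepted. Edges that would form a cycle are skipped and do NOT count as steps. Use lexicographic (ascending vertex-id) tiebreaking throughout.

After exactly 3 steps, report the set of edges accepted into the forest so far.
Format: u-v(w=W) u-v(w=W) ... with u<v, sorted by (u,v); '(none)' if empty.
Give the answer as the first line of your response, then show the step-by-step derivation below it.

0-1(w=1) 1-7(w=4) 5-7(w=5)

step 1: add edge 0-1 (w=1); MST = {0-1(w=1)}
step 2: add edge 1-7 (w=4); MST = {0-1(w=1) 1-7(w=4)}
step 3: add edge 5-7 (w=5); MST = {0-1(w=1) 1-7(w=4) 5-7(w=5)}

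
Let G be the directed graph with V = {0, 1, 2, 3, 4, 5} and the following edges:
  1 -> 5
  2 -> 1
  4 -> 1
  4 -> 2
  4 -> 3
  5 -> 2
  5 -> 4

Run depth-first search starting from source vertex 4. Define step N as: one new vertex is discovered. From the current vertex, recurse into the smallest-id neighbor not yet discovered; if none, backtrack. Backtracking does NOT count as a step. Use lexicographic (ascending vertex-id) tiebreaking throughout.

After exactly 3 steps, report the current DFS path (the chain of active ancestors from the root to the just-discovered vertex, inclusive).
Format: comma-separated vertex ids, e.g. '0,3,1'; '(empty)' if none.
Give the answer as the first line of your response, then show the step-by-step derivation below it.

4,1,5

step 1: discover 4; path=4; order=4
step 2: discover 1; path=4>1; order=4,1
step 3: discover 5; path=4>1>5; order=4,1,5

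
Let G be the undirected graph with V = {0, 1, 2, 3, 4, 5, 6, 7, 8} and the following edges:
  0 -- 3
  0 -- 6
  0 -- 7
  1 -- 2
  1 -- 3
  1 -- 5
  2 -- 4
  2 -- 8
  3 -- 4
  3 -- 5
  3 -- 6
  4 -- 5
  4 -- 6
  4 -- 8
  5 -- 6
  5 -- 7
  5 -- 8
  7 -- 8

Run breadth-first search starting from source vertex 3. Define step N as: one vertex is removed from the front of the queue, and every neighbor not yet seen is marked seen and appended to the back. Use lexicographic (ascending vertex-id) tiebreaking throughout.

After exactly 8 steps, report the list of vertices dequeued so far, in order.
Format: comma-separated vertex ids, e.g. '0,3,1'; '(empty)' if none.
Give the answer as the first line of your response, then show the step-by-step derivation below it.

3,0,1,4,5,6,7,2

step 1: dequeue 3; queue=[0,1,4,5,6]; order=3
step 2: dequeue 0; queue=[1,4,5,6,7]; order=3,0
step 3: dequeue 1; queue=[4,5,6,7,2]; order=3,0,1
step 4: dequeue 4; queue=[5,6,7,2,8]; order=3,0,1,4
step 5: dequeue 5; queue=[6,7,2,8]; order=3,0,1,4,5
step 6: dequeue 6; queue=[7,2,8]; order=3,0,1,4,5,6
step 7: dequeue 7; queue=[2,8]; order=3,0,1,4,5,6,7
step 8: dequeue 2; queue=[8]; order=3,0,1,4,5,6,7,2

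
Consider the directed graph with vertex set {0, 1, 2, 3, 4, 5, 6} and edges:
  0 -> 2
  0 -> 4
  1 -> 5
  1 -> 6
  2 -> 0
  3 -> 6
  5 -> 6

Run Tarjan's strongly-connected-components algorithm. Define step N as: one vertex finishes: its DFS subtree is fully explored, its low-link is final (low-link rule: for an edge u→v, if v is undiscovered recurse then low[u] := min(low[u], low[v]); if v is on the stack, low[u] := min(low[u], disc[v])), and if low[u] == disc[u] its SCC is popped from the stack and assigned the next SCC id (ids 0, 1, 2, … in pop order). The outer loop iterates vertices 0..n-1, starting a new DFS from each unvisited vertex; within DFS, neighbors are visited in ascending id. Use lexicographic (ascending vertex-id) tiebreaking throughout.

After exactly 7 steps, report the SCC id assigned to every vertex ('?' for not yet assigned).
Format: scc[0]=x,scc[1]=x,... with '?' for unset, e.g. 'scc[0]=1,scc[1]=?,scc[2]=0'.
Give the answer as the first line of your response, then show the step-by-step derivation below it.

scc[0]=1,scc[1]=4,scc[2]=1,scc[3]=5,scc[4]=0,scc[5]=3,scc[6]=2

step 1: low=(low[0]=0,low[1]=?,low[2]=0,low[3]=?,low[4]=?,low[5]=?,low[6]=?); scc=(scc[0]=?,scc[1]=?,scc[2]=?,scc[3]=?,scc[4]=?,scc[5]=?,scc[6]=?)
step 2: low=(low[0]=0,low[1]=?,low[2]=0,low[3]=?,low[4]=2,low[5]=?,low[6]=?); scc=(scc[0]=?,scc[1]=?,scc[2]=?,scc[3]=?,scc[4]=0,scc[5]=?,scc[6]=?)
step 3: low=(low[0]=0,low[1]=?,low[2]=0,low[3]=?,low[4]=2,low[5]=?,low[6]=?); scc=(scc[0]=1,scc[1]=?,scc[2]=1,scc[3]=?,scc[4]=0,scc[5]=?,scc[6]=?)
step 4: low=(low[0]=0,low[1]=3,low[2]=0,low[3]=?,low[4]=2,low[5]=4,low[6]=5); scc=(scc[0]=1,scc[1]=?,scc[2]=1,scc[3]=?,scc[4]=0,scc[5]=?,scc[6]=2)
step 5: low=(low[0]=0,low[1]=3,low[2]=0,low[3]=?,low[4]=2,low[5]=4,low[6]=5); scc=(scc[0]=1,scc[1]=?,scc[2]=1,scc[3]=?,scc[4]=0,scc[5]=3,scc[6]=2)
step 6: low=(low[0]=0,low[1]=3,low[2]=0,low[3]=?,low[4]=2,low[5]=4,low[6]=5); scc=(scc[0]=1,scc[1]=4,scc[2]=1,scc[3]=?,scc[4]=0,scc[5]=3,scc[6]=2)
step 7: low=(low[0]=0,low[1]=3,low[2]=0,low[3]=6,low[4]=2,low[5]=4,low[6]=5); scc=(scc[0]=1,scc[1]=4,scc[2]=1,scc[3]=5,scc[4]=0,scc[5]=3,scc[6]=2)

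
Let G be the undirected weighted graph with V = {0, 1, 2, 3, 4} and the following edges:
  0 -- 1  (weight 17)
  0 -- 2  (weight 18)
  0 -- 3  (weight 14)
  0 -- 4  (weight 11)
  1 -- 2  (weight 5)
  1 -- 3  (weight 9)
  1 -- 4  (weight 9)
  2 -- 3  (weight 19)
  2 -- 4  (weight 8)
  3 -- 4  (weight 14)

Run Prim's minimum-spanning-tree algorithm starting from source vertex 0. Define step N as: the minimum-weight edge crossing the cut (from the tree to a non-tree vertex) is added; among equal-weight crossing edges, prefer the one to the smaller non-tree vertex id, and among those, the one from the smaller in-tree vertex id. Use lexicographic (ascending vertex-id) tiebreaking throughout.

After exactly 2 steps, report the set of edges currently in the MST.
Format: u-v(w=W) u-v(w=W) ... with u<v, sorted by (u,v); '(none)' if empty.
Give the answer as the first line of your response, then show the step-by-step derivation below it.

0-4(w=11) 2-4(w=8)

step 1: add edge 0-4 (w=11); MST = {0-4(w=11)}
step 2: add edge 2-4 (w=8); MST = {0-4(w=11) 2-4(w=8)}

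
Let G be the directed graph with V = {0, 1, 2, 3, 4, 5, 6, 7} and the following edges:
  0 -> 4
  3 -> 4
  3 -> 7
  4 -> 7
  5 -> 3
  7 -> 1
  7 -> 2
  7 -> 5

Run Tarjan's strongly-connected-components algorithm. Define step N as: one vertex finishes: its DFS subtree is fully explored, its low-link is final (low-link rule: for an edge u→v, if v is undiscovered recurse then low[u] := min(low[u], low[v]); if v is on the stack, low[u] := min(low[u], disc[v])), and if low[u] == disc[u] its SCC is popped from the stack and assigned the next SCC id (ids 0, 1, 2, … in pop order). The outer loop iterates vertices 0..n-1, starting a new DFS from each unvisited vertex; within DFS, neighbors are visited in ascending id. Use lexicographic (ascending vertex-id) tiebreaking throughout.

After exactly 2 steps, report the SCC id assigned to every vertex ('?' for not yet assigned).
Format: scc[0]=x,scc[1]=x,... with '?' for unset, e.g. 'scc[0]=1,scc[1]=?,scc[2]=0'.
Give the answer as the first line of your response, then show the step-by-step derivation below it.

scc[0]=?,scc[1]=0,scc[2]=1,scc[3]=?,scc[4]=?,scc[5]=?,scc[6]=?,scc[7]=?

step 1: low=(low[0]=0,low[1]=3,low[2]=?,low[3]=?,low[4]=1,low[5]=?,low[6]=?,low[7]=2); scc=(scc[0]=?,scc[1]=0,scc[2]=?,scc[3]=?,scc[4]=?,scc[5]=?,scc[6]=?,scc[7]=?)
step 2: low=(low[0]=0,low[1]=3,low[2]=4,low[3]=?,low[4]=1,low[5]=?,low[6]=?,low[7]=2); scc=(scc[0]=?,scc[1]=0,scc[2]=1,scc[3]=?,scc[4]=?,scc[5]=?,scc[6]=?,scc[7]=?)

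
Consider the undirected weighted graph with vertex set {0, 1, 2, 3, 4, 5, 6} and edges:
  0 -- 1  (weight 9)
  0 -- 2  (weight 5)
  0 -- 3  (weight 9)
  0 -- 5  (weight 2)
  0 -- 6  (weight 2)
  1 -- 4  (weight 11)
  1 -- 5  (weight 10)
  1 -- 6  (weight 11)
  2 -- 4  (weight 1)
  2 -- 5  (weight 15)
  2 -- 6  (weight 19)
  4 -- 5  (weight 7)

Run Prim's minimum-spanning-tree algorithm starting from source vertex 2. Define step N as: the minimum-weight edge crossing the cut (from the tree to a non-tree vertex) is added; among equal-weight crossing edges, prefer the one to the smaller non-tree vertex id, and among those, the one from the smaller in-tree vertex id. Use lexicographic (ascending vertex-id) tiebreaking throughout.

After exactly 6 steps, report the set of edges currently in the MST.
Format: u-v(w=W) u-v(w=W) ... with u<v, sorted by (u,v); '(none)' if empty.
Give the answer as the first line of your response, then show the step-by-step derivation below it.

0-1(w=9) 0-2(w=5) 0-3(w=9) 0-5(w=2) 0-6(w=2) 2-4(w=1)

step 1: add edge 2-4 (w=1); MST = {2-4(w=1)}
step 2: add edge 0-2 (w=5); MST = {0-2(w=5) 2-4(w=1)}
step 3: add edge 0-5 (w=2); MST = {0-2(w=5) 0-5(w=2) 2-4(w=1)}
step 4: add edge 0-6 (w=2); MST = {0-2(w=5) 0-5(w=2) 0-6(w=2) 2-4(w=1)}
step 5: add edge 0-1 (w=9); MST = {0-1(w=9) 0-2(w=5) 0-5(w=2) 0-6(w=2) 2-4(w=1)}
step 6: add edge 0-3 (w=9); MST = {0-1(w=9) 0-2(w=5) 0-3(w=9) 0-5(w=2) 0-6(w=2) 2-4(w=1)}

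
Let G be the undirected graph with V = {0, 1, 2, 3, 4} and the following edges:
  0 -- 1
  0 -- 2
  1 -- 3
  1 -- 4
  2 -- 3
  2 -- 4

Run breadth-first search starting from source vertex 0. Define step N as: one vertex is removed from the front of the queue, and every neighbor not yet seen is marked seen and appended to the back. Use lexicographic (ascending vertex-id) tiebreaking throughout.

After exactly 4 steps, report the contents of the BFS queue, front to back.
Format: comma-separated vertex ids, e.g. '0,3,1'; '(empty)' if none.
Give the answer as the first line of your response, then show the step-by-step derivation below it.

4

step 1: dequeue 0; queue=[1,2]; order=0
step 2: dequeue 1; queue=[2,3,4]; order=0,1
step 3: dequeue 2; queue=[3,4]; order=0,1,2
step 4: dequeue 3; queue=[4]; order=0,1,2,3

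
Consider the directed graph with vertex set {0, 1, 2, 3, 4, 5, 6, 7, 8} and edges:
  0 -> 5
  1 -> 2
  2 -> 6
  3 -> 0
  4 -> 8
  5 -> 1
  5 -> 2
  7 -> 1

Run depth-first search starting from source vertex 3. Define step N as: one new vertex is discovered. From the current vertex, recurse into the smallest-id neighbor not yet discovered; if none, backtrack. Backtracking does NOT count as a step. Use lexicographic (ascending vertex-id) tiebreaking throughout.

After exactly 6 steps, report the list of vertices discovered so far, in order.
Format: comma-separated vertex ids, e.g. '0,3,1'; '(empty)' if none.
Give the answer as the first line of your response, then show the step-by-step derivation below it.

3,0,5,1,2,6

step 1: discover 3; path=3; order=3
step 2: discover 0; path=3>0; order=3,0
step 3: discover 5; path=3>0>5; order=3,0,5
step 4: discover 1; path=3>0>5>1; order=3,0,5,1
step 5: discover 2; path=3>0>5>1>2; order=3,0,5,1,2
step 6: discover 6; path=3>0>5>1>2>6; order=3,0,5,1,2,6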